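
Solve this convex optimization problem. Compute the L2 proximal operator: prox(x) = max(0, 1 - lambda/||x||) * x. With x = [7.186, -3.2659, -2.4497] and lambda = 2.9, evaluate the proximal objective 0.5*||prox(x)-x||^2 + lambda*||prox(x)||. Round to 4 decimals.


Step 1: Compute ||x||.
||x|| = 8.2647
Step 2: Compute scaling factor.
scale = max(0, 1 - 2.9/8.2647) = 0.6491
Step 3: prox(x) = [4.6645, -2.1199, -1.5901]
||prox(x)|| = 5.3647
Step 4: Proximal objective.
0.5*||prox-x||^2 = 4.205
lambda*||prox|| = 15.5576
Total = 19.7627


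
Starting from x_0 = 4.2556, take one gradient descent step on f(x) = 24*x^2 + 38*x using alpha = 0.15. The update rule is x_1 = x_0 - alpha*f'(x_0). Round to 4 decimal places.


We compute the gradient at x_0 and apply the update.
f'(x) = 48*x + 38
f'(4.2556) = 48*4.2556 + 38 = 242.2688
x_1 = 4.2556 - 0.15*242.2688 = -32.0847


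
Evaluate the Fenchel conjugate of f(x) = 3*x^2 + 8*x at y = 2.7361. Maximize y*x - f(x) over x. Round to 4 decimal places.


f*(y) = sup_x {y*x - a*x^2 - b*x} = sup_x {(y-b)*x - a*x^2}
FOC: (y - b) - 2a*x = 0 => x* = (y - b)/(2a)
x* = (2.7361 - 8)/(2*3) = -0.8773
f*(2.7361) = (y-b)^2/(4a) = (2.7361 - 8)^2/(4*3)
= 27.7086/12 = 2.3091


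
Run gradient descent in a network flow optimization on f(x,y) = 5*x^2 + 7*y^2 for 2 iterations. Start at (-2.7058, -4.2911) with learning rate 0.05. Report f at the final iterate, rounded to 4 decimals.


Gradient descent on f(x,y) = 5*x^2 + 7*y^2.
Starting point: (-2.7058, -4.2911), alpha = 0.05
Step 1: grad_x = 2*5*-2.7058 = -27.058, grad_y = 2*7*-4.2911 = -60.0754
  x_1 = -2.7058 - 0.05*-27.058 = -1.3529
  y_1 = -4.2911 - 0.05*-60.0754 = -1.2873
Step 2: grad_x = 2*5*-1.3529 = -13.529, grad_y = 2*7*-1.2873 = -18.0226
  x_2 = -1.3529 - 0.05*-13.529 = -0.6765
  y_2 = -1.2873 - 0.05*-18.0226 = -0.3862
f(-0.6765, -0.3862) = 5*(-0.6765)^2 + 7*(-0.3862)^2 = 3.332


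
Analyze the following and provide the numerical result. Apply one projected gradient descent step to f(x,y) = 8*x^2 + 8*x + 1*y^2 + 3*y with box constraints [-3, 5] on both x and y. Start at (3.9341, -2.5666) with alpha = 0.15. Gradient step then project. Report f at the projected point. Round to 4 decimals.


Step 1: Compute gradient at (3.9341, -2.5666).
grad_x = 2*8*3.9341 + 8 = 70.9456
grad_y = 2*1*-2.5666 + 3 = -2.1332
Step 2: Gradient step.
x_raw = 3.9341 - 0.15*70.9456 = -6.7077
y_raw = -2.5666 - 0.15*-2.1332 = -2.2466
Step 3: Project onto [-3, 5].
x_proj = clip(-6.7077) = -3.0
y_proj = clip(-2.2466) = -2.2466
Step 4: Evaluate f.
f(-3.0, -2.2466) = 46.3074


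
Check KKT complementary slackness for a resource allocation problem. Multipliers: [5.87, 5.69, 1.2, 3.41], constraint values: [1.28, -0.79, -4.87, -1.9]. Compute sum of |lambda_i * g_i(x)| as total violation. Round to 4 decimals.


KKT complementary slackness check:
lambda_1 * g_1 = 5.87 * 1.28 = 7.5136
lambda_2 * g_2 = 5.69 * -0.79 = -4.4951
lambda_3 * g_3 = 1.2 * -4.87 = -5.844
lambda_4 * g_4 = 3.41 * -1.9 = -6.479
Total violation = 7.5136 + 4.4951 + 5.844 + 6.479 = 24.3317


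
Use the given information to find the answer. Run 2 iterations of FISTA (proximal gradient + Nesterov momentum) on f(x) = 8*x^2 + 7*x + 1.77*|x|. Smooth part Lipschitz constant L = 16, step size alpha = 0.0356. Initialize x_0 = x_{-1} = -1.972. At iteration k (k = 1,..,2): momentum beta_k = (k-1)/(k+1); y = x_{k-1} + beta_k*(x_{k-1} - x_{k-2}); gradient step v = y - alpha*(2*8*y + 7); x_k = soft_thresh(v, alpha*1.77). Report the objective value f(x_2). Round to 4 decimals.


FISTA on f(x) = 8*x^2 + 7*x + 1.77*|x|
L = 16, alpha = 0.0356
Iteration 1: beta = 0.0, y = -1.972 + 0.0*(-1.972 + 1.972) = -1.972
  grad(y) = -24.552, v = y - alpha*grad = -1.0979
  prox(v) = soft_thresh(-1.0979, 0.063) = -1.0349
Iteration 2: beta = 0.3333, y = -1.0349 + 0.3333*(-1.0349 + 1.972) = -0.7226
  grad(y) = -4.5613, v = y - alpha*grad = -0.5602
  prox(v) = soft_thresh(-0.5602, 0.063) = -0.4972
f(x_2) = 8*(-0.4972)^2 + 7*(-0.4972) + 1.77*|-0.4972| = -0.6227


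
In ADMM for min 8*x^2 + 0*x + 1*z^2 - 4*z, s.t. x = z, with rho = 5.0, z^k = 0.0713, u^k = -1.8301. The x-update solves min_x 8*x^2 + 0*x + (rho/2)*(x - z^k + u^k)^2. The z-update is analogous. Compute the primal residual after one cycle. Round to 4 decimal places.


ADMM iteration with rho = 5.0, z^k = 0.0713, u^k = -1.8301
Step 1: x-update.
Minimize 8*x^2 + 0*x + (5.0/2)*(x - 0.0713 - 1.8301)^2
FOC: (2*8 + 5.0)*x = 0 + 5.0*(0.0713 + 1.8301)
x^{k+1} = 0.4527
Step 2: z-update.
Minimize 1*z^2 - 4*z + (5.0/2)*(0.4527 - z - 1.8301)^2
FOC: (2*1 + 5.0)*z = 4 + 5.0*(0.4527 - 1.8301)
z^{k+1} = -0.4124
Step 3: u-update.
u^{k+1} = -1.8301 + 0.4527 + 0.4124 = -0.965
Step 4: Primal residual = |0.4527 + 0.4124| = 0.8651


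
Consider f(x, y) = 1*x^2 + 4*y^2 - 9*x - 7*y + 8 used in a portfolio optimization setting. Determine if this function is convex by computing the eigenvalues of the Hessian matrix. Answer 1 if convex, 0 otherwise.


The Hessian of f(x,y) = 1*x^2 + 4*y^2 - 9*x - 7*y + 8 is:
H = [[2, 0], [0, 8]]
Trace = 2 + 8 = 10
Determinant = 2*8 - (0)^2 = 16
Discriminant = (10)^2 - 4*16 = 36.0
Eigenvalues: lambda_1 = 2.0, lambda_2 = 8.0
The function is convex.

1


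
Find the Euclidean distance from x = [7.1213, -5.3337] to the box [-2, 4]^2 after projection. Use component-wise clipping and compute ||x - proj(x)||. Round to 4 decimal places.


Project each component onto [-2, 4].
clip(7.1213) = 4.0, clip(-5.3337) = -2.0
Projection = [4.0, -2.0]
Squared diffs: [9.7425, 11.1136]
Distance = sqrt(20.8561) = 4.5668


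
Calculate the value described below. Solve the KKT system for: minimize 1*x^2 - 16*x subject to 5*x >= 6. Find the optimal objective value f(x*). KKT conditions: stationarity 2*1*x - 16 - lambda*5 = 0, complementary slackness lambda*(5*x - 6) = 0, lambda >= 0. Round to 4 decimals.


Step 1: Try lambda = 0 (constraint inactive).
Stationarity: 2*1*x - 16 = 0
x* = 16/(2*1) = 8.0
Check constraint: 5*8.0 = 40.0 >= 6 -- satisfied.
Step 2: Compute optimal value.
f(x*) = 1*8.0^2 - 16*8.0 = -64.0


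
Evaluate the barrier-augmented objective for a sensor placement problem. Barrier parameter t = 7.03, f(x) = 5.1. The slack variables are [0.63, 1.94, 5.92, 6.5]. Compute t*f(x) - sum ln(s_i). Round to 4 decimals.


Step 1: Compute log-barrier.
ln values: [-0.462, 0.6627, 1.7783, 1.8718]
phi = -(-0.462 + 0.6627 + 1.7783 + 1.8718) = -3.8508
Step 2: Compute augmented objective.
t*f(x) = 7.03*5.1 = 35.853
Total = 35.853 - 3.8508 = 32.0022


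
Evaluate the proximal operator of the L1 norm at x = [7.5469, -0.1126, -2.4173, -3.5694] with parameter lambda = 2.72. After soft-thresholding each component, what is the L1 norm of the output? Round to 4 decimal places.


Soft-thresholding with lambda = 2.72:
prox(7.5469) = sign(7.5469)*max(|7.5469| - 2.72, 0) = 4.8269
prox(-0.1126) = sign(-0.1126)*max(|-0.1126| - 2.72, 0) = 0.0
prox(-2.4173) = sign(-2.4173)*max(|-2.4173| - 2.72, 0) = 0.0
prox(-3.5694) = sign(-3.5694)*max(|-3.5694| - 2.72, 0) = -0.8494
prox(x) = [4.8269, 0.0, 0.0, -0.8494]
||prox(x)||_1 = 4.8269 + 0.0 + 0.0 + 0.8494 = 5.6763


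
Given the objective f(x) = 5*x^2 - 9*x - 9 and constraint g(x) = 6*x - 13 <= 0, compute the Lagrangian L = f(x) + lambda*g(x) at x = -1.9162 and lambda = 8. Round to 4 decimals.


Step 1: Evaluate f(x).
f(-1.9162) = 5*(-1.9162)^2 - 9*(-1.9162) - 9 = 26.6049
Step 2: Evaluate g(x).
g(-1.9162) = 6*-1.9162 - 13 = -24.4972
Step 3: Compute Lagrangian.
L = 26.6049 + 8*-24.4972 = -169.3727


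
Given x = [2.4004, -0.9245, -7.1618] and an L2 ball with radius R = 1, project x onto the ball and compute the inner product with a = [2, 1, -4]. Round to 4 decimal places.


Step 1: Compute ||x|| (intermediates to 6 decimals).
||x|| = sqrt(2.4004^2 + (-0.9245)^2 + (-7.1618)^2) = 7.609731
Step 2: Project.
Since ||x|| > R, scale = R/||x|| = 1/7.609731 = 0.131411, proj(x) = scale * x
proj(x) = [0.315439, -0.121489, -0.941139]
Step 3: Dot product.
a^T * proj(x) = 2*0.315439 + 1*(-0.121489) - 4*(-0.941139) = 4.2739


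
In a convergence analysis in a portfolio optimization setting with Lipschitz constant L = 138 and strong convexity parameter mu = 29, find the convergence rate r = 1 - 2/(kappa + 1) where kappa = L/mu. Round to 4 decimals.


Step 1: Compute the condition number.
kappa = L/mu = 138/29 = 4.7586
Step 2: Compute the convergence rate.
r = 1 - 2/(kappa + 1) = 1 - 2*mu/(L + mu) = (L - mu)/(L + mu) = 109/167 = 0.6527


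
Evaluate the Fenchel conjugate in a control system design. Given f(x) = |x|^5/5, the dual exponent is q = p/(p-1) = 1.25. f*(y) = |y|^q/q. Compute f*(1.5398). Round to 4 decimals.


The conjugate exponent q satisfies 1/p + 1/q = 1.
p = 5, so q = 5/(5 - 1) = 1.25
|y|^q = 1.5398^1.25 = 1.7153
f*(1.5398) = 1.7153 / 1.25 = 1.3722


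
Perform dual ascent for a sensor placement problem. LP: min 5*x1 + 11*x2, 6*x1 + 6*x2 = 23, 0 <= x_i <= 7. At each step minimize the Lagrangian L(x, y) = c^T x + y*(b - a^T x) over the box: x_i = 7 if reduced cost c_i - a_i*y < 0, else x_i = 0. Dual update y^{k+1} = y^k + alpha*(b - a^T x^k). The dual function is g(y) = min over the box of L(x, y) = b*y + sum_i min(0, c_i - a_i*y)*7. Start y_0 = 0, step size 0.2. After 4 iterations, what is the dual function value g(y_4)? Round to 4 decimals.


Dual ascent for LP: min 5*x1 + 11*x2, 6*x1 + 6*x2 = 23, 0 <= x_i <= 7
Step 1: y^k = 0.0, reduced costs: (5.0, 11.0)
  x^k = (0.0, 0.0), subgradient = b - a^T x = 23.0
  y^{k+1} = 0.0 + 0.2*23.0 = 4.6
Step 2: y^k = 4.6, reduced costs: (-22.6, -16.6)
  x^k = (7.0, 7.0), subgradient = b - a^T x = -61.0
  y^{k+1} = 4.6 + 0.2*-61.0 = -7.6
Step 3: y^k = -7.6, reduced costs: (50.6, 56.6)
  x^k = (0.0, 0.0), subgradient = b - a^T x = 23.0
  y^{k+1} = -7.6 + 0.2*23.0 = -3.0
Step 4: y^k = -3.0, reduced costs: (23.0, 29.0)
  x^k = (0.0, 0.0), subgradient = b - a^T x = 23.0
  y^{k+1} = -3.0 + 0.2*23.0 = 1.6
Dual objective at y_4 = 1.6: reduced costs (-4.6, 1.4), box minimizer x = (7.0, 0.0)
g(y_4) = b*y + (c1 - a1*y)*x1 + (c2 - a2*y)*x2 = 23*1.6 + (-4.6)*7.0 + 1.4*0.0 = 36.8 - 32.2 + 0.0 = 4.6


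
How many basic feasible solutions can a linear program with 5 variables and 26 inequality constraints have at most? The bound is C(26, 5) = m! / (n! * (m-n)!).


Each vertex corresponds to some choice of n active constraints out of m, so the number of vertices is at most C(m, n) = m! / (n!(m-n)!).
m = 26, n = 5
Numerator: 26 * 25 * 24 * 23 * 22
Denominator: 5! = 120
C(26, 5) = 65780


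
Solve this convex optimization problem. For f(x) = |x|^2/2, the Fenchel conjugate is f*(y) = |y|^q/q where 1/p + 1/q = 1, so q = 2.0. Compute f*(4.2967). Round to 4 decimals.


The conjugate exponent q satisfies 1/p + 1/q = 1.
p = 2, so q = 2/(2 - 1) = 2.0
|y|^q = 4.2967^2.0 = 18.4616
f*(4.2967) = 18.4616 / 2.0 = 9.2308


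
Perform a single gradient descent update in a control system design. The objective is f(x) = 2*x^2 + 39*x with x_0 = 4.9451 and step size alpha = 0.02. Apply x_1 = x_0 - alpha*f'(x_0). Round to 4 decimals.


We compute the gradient at x_0 and apply the update.
f'(x) = 4*x + 39
f'(4.9451) = 4*4.9451 + 39 = 58.7804
x_1 = 4.9451 - 0.02*58.7804 = 3.7695


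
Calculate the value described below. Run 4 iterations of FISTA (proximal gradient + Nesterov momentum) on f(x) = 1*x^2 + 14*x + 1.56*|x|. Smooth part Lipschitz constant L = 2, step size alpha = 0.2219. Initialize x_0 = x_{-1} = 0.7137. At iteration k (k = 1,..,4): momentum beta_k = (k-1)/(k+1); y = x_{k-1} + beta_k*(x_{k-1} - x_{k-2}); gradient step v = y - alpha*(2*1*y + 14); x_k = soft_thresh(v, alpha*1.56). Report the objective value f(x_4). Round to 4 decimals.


FISTA on f(x) = 1*x^2 + 14*x + 1.56*|x|
L = 2, alpha = 0.2219
Iteration 1: beta = 0.0, y = 0.7137 + 0.0*(0.7137 - 0.7137) = 0.7137
  grad(y) = 15.4274, v = y - alpha*grad = -2.7096
  prox(v) = soft_thresh(-2.7096, 0.3462) = -2.3635
Iteration 2: beta = 0.3333, y = -2.3635 + 0.3333*(-2.3635 - 0.7137) = -3.3892
  grad(y) = 7.2216, v = y - alpha*grad = -4.9917
  prox(v) = soft_thresh(-4.9917, 0.3462) = -4.6455
Iteration 3: beta = 0.5, y = -4.6455 + 0.5*(-4.6455 + 2.3635) = -5.7865
  grad(y) = 2.4269, v = y - alpha*grad = -6.3251
  prox(v) = soft_thresh(-6.3251, 0.3462) = -5.9789
Iteration 4: beta = 0.6, y = -5.9789 + 0.6*(-5.9789 + 4.6455) = -6.7789
  grad(y) = 0.4421, v = y - alpha*grad = -6.877
  prox(v) = soft_thresh(-6.877, 0.3462) = -6.5309
f(x_4) = 1*(-6.5309)^2 + 14*(-6.5309) + 1.56*|-6.5309| = -38.5918


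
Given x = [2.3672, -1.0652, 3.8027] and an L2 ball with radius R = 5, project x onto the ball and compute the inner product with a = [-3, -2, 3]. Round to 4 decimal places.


Step 1: Compute ||x|| (intermediates to 6 decimals).
||x|| = sqrt(2.3672^2 + (-1.0652)^2 + 3.8027^2) = 4.604217
Step 2: Project.
Since ||x|| <= R, proj = x (no scaling needed).
proj(x) = [2.3672, -1.0652, 3.8027]
Step 3: Dot product.
a^T * proj(x) = -3*2.3672 - 2*(-1.0652) + 3*3.8027 = 6.4369


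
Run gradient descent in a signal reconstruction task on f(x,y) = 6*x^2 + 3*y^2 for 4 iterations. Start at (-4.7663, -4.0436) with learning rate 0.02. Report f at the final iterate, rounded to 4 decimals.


Gradient descent on f(x,y) = 6*x^2 + 3*y^2.
Starting point: (-4.7663, -4.0436), alpha = 0.02
Step 1: grad_x = 2*6*-4.7663 = -57.1956, grad_y = 2*3*-4.0436 = -24.2616
  x_1 = -4.7663 - 0.02*-57.1956 = -3.6224
  y_1 = -4.0436 - 0.02*-24.2616 = -3.5584
Step 2: grad_x = 2*6*-3.6224 = -43.4687, grad_y = 2*3*-3.5584 = -21.3502
  x_2 = -3.6224 - 0.02*-43.4687 = -2.753
  y_2 = -3.5584 - 0.02*-21.3502 = -3.1314
Step 3: grad_x = 2*6*-2.753 = -33.0362, grad_y = 2*3*-3.1314 = -18.7882
  x_3 = -2.753 - 0.02*-33.0362 = -2.0923
  y_3 = -3.1314 - 0.02*-18.7882 = -2.7556
Step 4: grad_x = 2*6*-2.0923 = -25.1075, grad_y = 2*3*-2.7556 = -16.5336
  x_4 = -2.0923 - 0.02*-25.1075 = -1.5901
  y_4 = -2.7556 - 0.02*-16.5336 = -2.4249
f(-1.5901, -2.4249) = 6*(-1.5901)^2 + 3*(-2.4249)^2 = 32.8121


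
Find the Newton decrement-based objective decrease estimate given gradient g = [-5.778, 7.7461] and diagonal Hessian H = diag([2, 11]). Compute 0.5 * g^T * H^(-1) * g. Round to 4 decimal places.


Step 1: H is diagonal, so H^(-1) * g = [-2.889, 0.7042].
Step 2: g^T H^(-1) g = sum_i g_i^2 / H_ii
  = (-5.778)^2/2 + (7.7461)^2/11
  = 16.6926 + 5.4547 = 22.1474
Step 3: Objective decrease = 0.5 * g^T H^(-1) g = 11.0737


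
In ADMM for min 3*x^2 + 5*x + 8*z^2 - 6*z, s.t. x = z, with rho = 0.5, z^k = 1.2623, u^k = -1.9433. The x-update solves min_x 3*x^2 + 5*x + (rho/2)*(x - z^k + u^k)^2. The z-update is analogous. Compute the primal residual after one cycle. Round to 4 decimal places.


ADMM iteration with rho = 0.5, z^k = 1.2623, u^k = -1.9433
Step 1: x-update.
Minimize 3*x^2 + 5*x + (0.5/2)*(x - 1.2623 - 1.9433)^2
FOC: (2*3 + 0.5)*x = -5 + 0.5*(1.2623 + 1.9433)
x^{k+1} = -0.5226
Step 2: z-update.
Minimize 8*z^2 - 6*z + (0.5/2)*(-0.5226 - z - 1.9433)^2
FOC: (2*8 + 0.5)*z = 6 + 0.5*(-0.5226 - 1.9433)
z^{k+1} = 0.2889
Step 3: u-update.
u^{k+1} = -1.9433 - 0.5226 - 0.2889 = -2.7549
Step 4: Primal residual = |-0.5226 - 0.2889| = 0.8116


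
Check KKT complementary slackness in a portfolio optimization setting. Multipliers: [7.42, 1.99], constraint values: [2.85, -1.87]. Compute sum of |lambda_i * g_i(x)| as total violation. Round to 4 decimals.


KKT complementary slackness check:
lambda_1 * g_1 = 7.42 * 2.85 = 21.147
lambda_2 * g_2 = 1.99 * -1.87 = -3.7213
Total violation = 21.147 + 3.7213 = 24.8683


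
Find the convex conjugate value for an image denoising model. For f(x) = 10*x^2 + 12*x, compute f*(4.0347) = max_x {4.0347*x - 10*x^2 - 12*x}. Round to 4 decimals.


f*(y) = sup_x {y*x - a*x^2 - b*x} = sup_x {(y-b)*x - a*x^2}
FOC: (y - b) - 2a*x = 0 => x* = (y - b)/(2a)
x* = (4.0347 - 12)/(2*10) = -0.3983
f*(4.0347) = (y-b)^2/(4a) = (4.0347 - 12)^2/(4*10)
= 63.446/40 = 1.5862


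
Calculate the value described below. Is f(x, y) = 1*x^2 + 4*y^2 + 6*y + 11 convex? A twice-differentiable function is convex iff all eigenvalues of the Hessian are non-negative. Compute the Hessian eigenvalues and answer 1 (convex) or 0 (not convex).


The Hessian of f(x,y) = 1*x^2 + 4*y^2 + 6*y + 11 is:
H = [[2, 0], [0, 8]]
Trace = 2 + 8 = 10
Determinant = 2*8 - (0)^2 = 16
Discriminant = (10)^2 - 4*16 = 36.0
Eigenvalues: lambda_1 = 2.0, lambda_2 = 8.0
The function is convex.

1


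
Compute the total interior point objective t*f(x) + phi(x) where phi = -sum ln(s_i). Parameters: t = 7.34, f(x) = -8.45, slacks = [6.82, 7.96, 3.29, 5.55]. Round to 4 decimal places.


Step 1: Compute log-barrier.
ln values: [1.9199, 2.0744, 1.1909, 1.7138]
phi = -(1.9199 + 2.0744 + 1.1909 + 1.7138) = -6.899
Step 2: Compute augmented objective.
t*f(x) = 7.34*-8.45 = -62.023
Total = -62.023 - 6.899 = -68.922


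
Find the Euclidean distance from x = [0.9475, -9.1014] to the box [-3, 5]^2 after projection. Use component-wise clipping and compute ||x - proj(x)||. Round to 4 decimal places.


Project each component onto [-3, 5].
clip(0.9475) = 0.9475, clip(-9.1014) = -3.0
Projection = [0.9475, -3.0]
Squared diffs: [0.0, 37.2271]
Distance = sqrt(37.2271) = 6.1014


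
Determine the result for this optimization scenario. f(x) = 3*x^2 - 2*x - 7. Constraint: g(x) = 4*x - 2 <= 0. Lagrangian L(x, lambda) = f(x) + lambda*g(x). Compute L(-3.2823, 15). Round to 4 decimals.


Step 1: Evaluate f(x).
f(-3.2823) = 3*(-3.2823)^2 - 2*(-3.2823) - 7 = 31.8851
Step 2: Evaluate g(x).
g(-3.2823) = 4*-3.2823 - 2 = -15.1292
Step 3: Compute Lagrangian.
L = 31.8851 + 15*-15.1292 = -195.0529


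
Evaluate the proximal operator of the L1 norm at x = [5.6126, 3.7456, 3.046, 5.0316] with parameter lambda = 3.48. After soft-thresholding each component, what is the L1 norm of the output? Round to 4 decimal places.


Soft-thresholding with lambda = 3.48:
prox(5.6126) = sign(5.6126)*max(|5.6126| - 3.48, 0) = 2.1326
prox(3.7456) = sign(3.7456)*max(|3.7456| - 3.48, 0) = 0.2656
prox(3.046) = sign(3.046)*max(|3.046| - 3.48, 0) = 0.0
prox(5.0316) = sign(5.0316)*max(|5.0316| - 3.48, 0) = 1.5516
prox(x) = [2.1326, 0.2656, 0.0, 1.5516]
||prox(x)||_1 = 2.1326 + 0.2656 + 0.0 + 1.5516 = 3.9498


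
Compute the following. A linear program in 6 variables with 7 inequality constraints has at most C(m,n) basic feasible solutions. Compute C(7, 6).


Each vertex corresponds to some choice of n active constraints out of m, so the number of vertices is at most C(m, n) = m! / (n!(m-n)!).
m = 7, n = 6
Numerator: 7 * 6 * 5 * 4 * 3 * 2
Denominator: 6! = 720
C(7, 6) = 7


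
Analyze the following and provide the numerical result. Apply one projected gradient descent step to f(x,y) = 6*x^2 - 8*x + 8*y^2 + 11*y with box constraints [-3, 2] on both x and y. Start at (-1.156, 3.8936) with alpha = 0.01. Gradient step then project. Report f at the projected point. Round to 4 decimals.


Step 1: Compute gradient at (-1.156, 3.8936).
grad_x = 2*6*-1.156 - 8 = -21.872
grad_y = 2*8*3.8936 + 11 = 73.2976
Step 2: Gradient step.
x_raw = -1.156 - 0.01*-21.872 = -0.9373
y_raw = 3.8936 - 0.01*73.2976 = 3.1606
Step 3: Project onto [-3, 2].
x_proj = clip(-0.9373) = -0.9373
y_proj = clip(3.1606) = 2.0
Step 4: Evaluate f.
f(-0.9373, 2.0) = 66.7692


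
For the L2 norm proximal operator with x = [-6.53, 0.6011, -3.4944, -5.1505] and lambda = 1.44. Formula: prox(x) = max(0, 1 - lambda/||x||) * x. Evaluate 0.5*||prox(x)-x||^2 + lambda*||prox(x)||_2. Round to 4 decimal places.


Step 1: Compute ||x||.
||x|| = 9.0411
Step 2: Compute scaling factor.
scale = max(0, 1 - 1.44/9.0411) = 0.8407
Step 3: prox(x) = [-5.4899, 0.5054, -2.9378, -4.3302]
||prox(x)|| = 7.6011
Step 4: Proximal objective.
0.5*||prox-x||^2 = 1.0368
lambda*||prox|| = 10.9456
Total = 11.9823


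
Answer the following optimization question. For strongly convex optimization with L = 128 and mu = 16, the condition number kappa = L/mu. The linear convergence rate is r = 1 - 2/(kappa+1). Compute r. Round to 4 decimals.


Step 1: Compute the condition number.
kappa = L/mu = 128/16 = 8.0
Step 2: Compute the convergence rate.
r = 1 - 2/(kappa + 1) = 1 - 2*mu/(L + mu) = (L - mu)/(L + mu) = 112/144 = 0.7778


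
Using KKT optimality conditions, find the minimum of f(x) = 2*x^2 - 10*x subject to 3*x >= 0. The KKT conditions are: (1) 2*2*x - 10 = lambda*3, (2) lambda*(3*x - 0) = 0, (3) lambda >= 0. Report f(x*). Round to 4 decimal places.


Step 1: Try lambda = 0 (constraint inactive).
Stationarity: 2*2*x - 10 = 0
x* = 10/(2*2) = 2.5
Check constraint: 3*2.5 = 7.5 >= 0 -- satisfied.
Step 2: Compute optimal value.
f(x*) = 2*2.5^2 - 10*2.5 = -12.5


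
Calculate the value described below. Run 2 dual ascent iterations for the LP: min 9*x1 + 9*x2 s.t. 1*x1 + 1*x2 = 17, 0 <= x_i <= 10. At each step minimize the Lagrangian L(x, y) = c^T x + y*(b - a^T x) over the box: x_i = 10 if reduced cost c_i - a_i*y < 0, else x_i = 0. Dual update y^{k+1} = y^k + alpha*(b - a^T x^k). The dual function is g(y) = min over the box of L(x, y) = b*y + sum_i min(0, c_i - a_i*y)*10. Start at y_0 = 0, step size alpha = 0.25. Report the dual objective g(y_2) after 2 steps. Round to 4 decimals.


Dual ascent for LP: min 9*x1 + 9*x2, 1*x1 + 1*x2 = 17, 0 <= x_i <= 10
Step 1: y^k = 0.0, reduced costs: (9.0, 9.0)
  x^k = (0.0, 0.0), subgradient = b - a^T x = 17.0
  y^{k+1} = 0.0 + 0.25*17.0 = 4.25
Step 2: y^k = 4.25, reduced costs: (4.75, 4.75)
  x^k = (0.0, 0.0), subgradient = b - a^T x = 17.0
  y^{k+1} = 4.25 + 0.25*17.0 = 8.5
Dual objective at y_2 = 8.5: reduced costs (0.5, 0.5), box minimizer x = (0.0, 0.0)
g(y_2) = b*y + (c1 - a1*y)*x1 + (c2 - a2*y)*x2 = 17*8.5 + 0.5*0.0 + 0.5*0.0 = 144.5 + 0.0 + 0.0 = 144.5


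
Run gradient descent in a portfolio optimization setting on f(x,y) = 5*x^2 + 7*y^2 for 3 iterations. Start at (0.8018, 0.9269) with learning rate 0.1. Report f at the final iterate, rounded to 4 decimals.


Gradient descent on f(x,y) = 5*x^2 + 7*y^2.
Starting point: (0.8018, 0.9269), alpha = 0.1
Step 1: grad_x = 2*5*0.8018 = 8.018, grad_y = 2*7*0.9269 = 12.9766
  x_1 = 0.8018 - 0.1*8.018 = 0.0
  y_1 = 0.9269 - 0.1*12.9766 = -0.3708
Step 2: grad_x = 2*5*0.0 = 0.0, grad_y = 2*7*-0.3708 = -5.1906
  x_2 = 0.0 - 0.1*0.0 = 0.0
  y_2 = -0.3708 - 0.1*-5.1906 = 0.1483
Step 3: grad_x = 2*5*0.0 = 0.0, grad_y = 2*7*0.1483 = 2.0763
  x_3 = 0.0 - 0.1*0.0 = 0.0
  y_3 = 0.1483 - 0.1*2.0763 = -0.0593
f(0.0, -0.0593) = 5*0.0^2 + 7*(-0.0593)^2 = 0.0246


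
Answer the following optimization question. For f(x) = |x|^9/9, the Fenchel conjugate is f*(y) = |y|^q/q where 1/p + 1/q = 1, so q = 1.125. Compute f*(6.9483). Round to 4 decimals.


The conjugate exponent q satisfies 1/p + 1/q = 1.
p = 9, so q = 9/(9 - 1) = 1.125
|y|^q = 6.9483^1.125 = 8.8535
f*(6.9483) = 8.8535 / 1.125 = 7.8697


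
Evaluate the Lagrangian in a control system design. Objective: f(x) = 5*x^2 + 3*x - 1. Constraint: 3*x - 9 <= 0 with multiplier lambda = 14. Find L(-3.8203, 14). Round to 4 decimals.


Step 1: Evaluate f(x).
f(-3.8203) = 5*(-3.8203)^2 + 3*(-3.8203) - 1 = 60.5126
Step 2: Evaluate g(x).
g(-3.8203) = 3*-3.8203 - 9 = -20.4609
Step 3: Compute Lagrangian.
L = 60.5126 + 14*-20.4609 = -225.94


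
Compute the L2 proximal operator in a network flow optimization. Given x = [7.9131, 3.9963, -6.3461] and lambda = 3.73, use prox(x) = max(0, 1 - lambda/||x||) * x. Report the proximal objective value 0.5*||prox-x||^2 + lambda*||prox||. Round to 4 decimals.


Step 1: Compute ||x||.
||x|| = 10.9023
Step 2: Compute scaling factor.
scale = max(0, 1 - 3.73/10.9023) = 0.6579
Step 3: prox(x) = [5.2058, 2.629, -4.1749]
||prox(x)|| = 7.1723
Step 4: Proximal objective.
0.5*||prox-x||^2 = 6.9565
lambda*||prox|| = 26.7527
Total = 33.7092


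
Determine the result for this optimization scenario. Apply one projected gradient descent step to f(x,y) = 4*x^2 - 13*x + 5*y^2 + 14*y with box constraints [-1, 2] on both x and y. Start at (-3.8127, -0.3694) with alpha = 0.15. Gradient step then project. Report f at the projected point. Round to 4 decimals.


Step 1: Compute gradient at (-3.8127, -0.3694).
grad_x = 2*4*-3.8127 - 13 = -43.5016
grad_y = 2*5*-0.3694 + 14 = 10.306
Step 2: Gradient step.
x_raw = -3.8127 - 0.15*-43.5016 = 2.7125
y_raw = -0.3694 - 0.15*10.306 = -1.9153
Step 3: Project onto [-1, 2].
x_proj = clip(2.7125) = 2.0
y_proj = clip(-1.9153) = -1.0
Step 4: Evaluate f.
f(2.0, -1.0) = -19.0


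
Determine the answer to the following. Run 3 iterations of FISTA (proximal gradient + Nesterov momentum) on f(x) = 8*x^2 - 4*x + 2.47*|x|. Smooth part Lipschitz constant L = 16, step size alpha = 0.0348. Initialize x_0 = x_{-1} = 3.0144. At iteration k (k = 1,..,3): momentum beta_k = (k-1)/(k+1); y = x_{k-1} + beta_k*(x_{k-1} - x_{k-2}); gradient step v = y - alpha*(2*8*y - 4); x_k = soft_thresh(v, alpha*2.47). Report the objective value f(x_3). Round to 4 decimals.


FISTA on f(x) = 8*x^2 - 4*x + 2.47*|x|
L = 16, alpha = 0.0348
Iteration 1: beta = 0.0, y = 3.0144 + 0.0*(3.0144 - 3.0144) = 3.0144
  grad(y) = 44.2304, v = y - alpha*grad = 1.4752
  prox(v) = soft_thresh(1.4752, 0.086) = 1.3892
Iteration 2: beta = 0.3333, y = 1.3892 + 0.3333*(1.3892 - 3.0144) = 0.8475
  grad(y) = 9.56, v = y - alpha*grad = 0.5148
  prox(v) = soft_thresh(0.5148, 0.086) = 0.4289
Iteration 3: beta = 0.5, y = 0.4289 + 0.5*(0.4289 - 1.3892) = -0.0513
  grad(y) = -4.8212, v = y - alpha*grad = 0.1165
  prox(v) = soft_thresh(0.1165, 0.086) = 0.0305
f(x_3) = 8*0.0305^2 - 4*0.0305 + 2.47*|0.0305| = -0.0392


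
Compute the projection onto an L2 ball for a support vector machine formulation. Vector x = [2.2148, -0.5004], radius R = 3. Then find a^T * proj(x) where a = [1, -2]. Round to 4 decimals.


Step 1: Compute ||x|| (intermediates to 6 decimals).
||x|| = sqrt(2.2148^2 + (-0.5004)^2) = 2.270625
Step 2: Project.
Since ||x|| <= R, proj = x (no scaling needed).
proj(x) = [2.2148, -0.5004]
Step 3: Dot product.
a^T * proj(x) = 1*2.2148 - 2*(-0.5004) = 3.2156


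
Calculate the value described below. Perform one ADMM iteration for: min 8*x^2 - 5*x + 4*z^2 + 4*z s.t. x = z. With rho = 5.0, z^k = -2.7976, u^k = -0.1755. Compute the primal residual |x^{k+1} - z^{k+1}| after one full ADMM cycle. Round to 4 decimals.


ADMM iteration with rho = 5.0, z^k = -2.7976, u^k = -0.1755
Step 1: x-update.
Minimize 8*x^2 - 5*x + (5.0/2)*(x + 2.7976 - 0.1755)^2
FOC: (2*8 + 5.0)*x = 5 + 5.0*(-2.7976 + 0.1755)
x^{k+1} = -0.3862
Step 2: z-update.
Minimize 4*z^2 + 4*z + (5.0/2)*(-0.3862 - z - 0.1755)^2
FOC: (2*4 + 5.0)*z = -4 + 5.0*(-0.3862 - 0.1755)
z^{k+1} = -0.5237
Step 3: u-update.
u^{k+1} = -0.1755 - 0.3862 + 0.5237 = -0.038
Step 4: Primal residual = |-0.3862 + 0.5237| = 0.1375


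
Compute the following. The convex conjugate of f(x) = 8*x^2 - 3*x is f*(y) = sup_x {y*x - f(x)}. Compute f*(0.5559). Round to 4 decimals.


f*(y) = sup_x {y*x - a*x^2 - b*x} = sup_x {(y-b)*x - a*x^2}
FOC: (y - b) - 2a*x = 0 => x* = (y - b)/(2a)
x* = (0.5559 + 3)/(2*8) = 0.2222
f*(0.5559) = (y-b)^2/(4a) = (0.5559 + 3)^2/(4*8)
= 12.6444/32 = 0.3951


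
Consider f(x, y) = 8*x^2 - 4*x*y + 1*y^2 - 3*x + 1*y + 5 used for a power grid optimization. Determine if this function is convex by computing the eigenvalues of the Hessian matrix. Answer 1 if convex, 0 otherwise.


The Hessian of f(x,y) = 8*x^2 - 4*x*y + 1*y^2 - 3*x + 1*y + 5 is:
H = [[16, -4], [-4, 2]]
Trace = 16 + 2 = 18
Determinant = 16*2 - (-4)^2 = 16
Discriminant = (18)^2 - 4*16 = 260.0
Eigenvalues: lambda_1 = 0.9377, lambda_2 = 17.0623
The function is convex.

1


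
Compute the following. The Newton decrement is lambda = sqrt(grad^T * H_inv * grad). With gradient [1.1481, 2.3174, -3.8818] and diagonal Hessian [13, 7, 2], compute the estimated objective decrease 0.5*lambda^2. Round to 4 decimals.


Step 1: H is diagonal, so H^(-1) * g = [0.0883, 0.3311, -1.9409].
Step 2: g^T H^(-1) g = sum_i g_i^2 / H_ii
  = (1.1481)^2/13 + (2.3174)^2/7 + (-3.8818)^2/2
  = 0.1014 + 0.7672 + 7.5342 = 8.4028
Step 3: Objective decrease = 0.5 * g^T H^(-1) g = 4.2014


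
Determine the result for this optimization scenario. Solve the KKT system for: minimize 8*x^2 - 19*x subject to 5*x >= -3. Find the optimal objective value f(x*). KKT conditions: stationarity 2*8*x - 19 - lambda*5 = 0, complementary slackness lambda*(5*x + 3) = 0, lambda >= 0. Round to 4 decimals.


Step 1: Try lambda = 0 (constraint inactive).
Stationarity: 2*8*x - 19 = 0
x* = 19/(2*8) = 1.1875
Check constraint: 5*1.1875 = 5.9375 >= -3 -- satisfied.
Step 2: Compute optimal value.
f(x*) = 8*1.1875^2 - 19*1.1875 = -11.2813


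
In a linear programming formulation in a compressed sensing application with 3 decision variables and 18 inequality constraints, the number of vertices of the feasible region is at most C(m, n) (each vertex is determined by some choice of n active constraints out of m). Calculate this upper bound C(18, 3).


Each vertex corresponds to some choice of n active constraints out of m, so the number of vertices is at most C(m, n) = m! / (n!(m-n)!).
m = 18, n = 3
Numerator: 18 * 17 * 16
Denominator: 3! = 6
C(18, 3) = 816


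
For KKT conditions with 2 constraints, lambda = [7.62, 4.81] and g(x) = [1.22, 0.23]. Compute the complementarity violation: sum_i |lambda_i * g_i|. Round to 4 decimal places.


KKT complementary slackness check:
lambda_1 * g_1 = 7.62 * 1.22 = 9.2964
lambda_2 * g_2 = 4.81 * 0.23 = 1.1063
Total violation = 9.2964 + 1.1063 = 10.4027


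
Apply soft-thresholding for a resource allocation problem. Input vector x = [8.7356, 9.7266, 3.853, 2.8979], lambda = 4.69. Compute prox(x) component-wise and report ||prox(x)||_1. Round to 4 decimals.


Soft-thresholding with lambda = 4.69:
prox(8.7356) = sign(8.7356)*max(|8.7356| - 4.69, 0) = 4.0456
prox(9.7266) = sign(9.7266)*max(|9.7266| - 4.69, 0) = 5.0366
prox(3.853) = sign(3.853)*max(|3.853| - 4.69, 0) = 0.0
prox(2.8979) = sign(2.8979)*max(|2.8979| - 4.69, 0) = 0.0
prox(x) = [4.0456, 5.0366, 0.0, 0.0]
||prox(x)||_1 = 4.0456 + 5.0366 + 0.0 + 0.0 = 9.0822


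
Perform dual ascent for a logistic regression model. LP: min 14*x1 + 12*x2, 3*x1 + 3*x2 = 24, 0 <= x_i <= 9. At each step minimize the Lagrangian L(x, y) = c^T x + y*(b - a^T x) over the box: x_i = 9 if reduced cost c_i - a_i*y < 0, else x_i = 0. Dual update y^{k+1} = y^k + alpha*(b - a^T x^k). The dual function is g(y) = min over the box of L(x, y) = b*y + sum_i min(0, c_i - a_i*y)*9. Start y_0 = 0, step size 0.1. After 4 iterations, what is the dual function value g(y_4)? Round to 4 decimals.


Dual ascent for LP: min 14*x1 + 12*x2, 3*x1 + 3*x2 = 24, 0 <= x_i <= 9
Step 1: y^k = 0.0, reduced costs: (14.0, 12.0)
  x^k = (0.0, 0.0), subgradient = b - a^T x = 24.0
  y^{k+1} = 0.0 + 0.1*24.0 = 2.4
Step 2: y^k = 2.4, reduced costs: (6.8, 4.8)
  x^k = (0.0, 0.0), subgradient = b - a^T x = 24.0
  y^{k+1} = 2.4 + 0.1*24.0 = 4.8
Step 3: y^k = 4.8, reduced costs: (-0.4, -2.4)
  x^k = (9.0, 9.0), subgradient = b - a^T x = -30.0
  y^{k+1} = 4.8 + 0.1*-30.0 = 1.8
Step 4: y^k = 1.8, reduced costs: (8.6, 6.6)
  x^k = (0.0, 0.0), subgradient = b - a^T x = 24.0
  y^{k+1} = 1.8 + 0.1*24.0 = 4.2
Dual objective at y_4 = 4.2: reduced costs (1.4, -0.6), box minimizer x = (0.0, 9.0)
g(y_4) = b*y + (c1 - a1*y)*x1 + (c2 - a2*y)*x2 = 24*4.2 + 1.4*0.0 + (-0.6)*9.0 = 100.8 + 0.0 - 5.4 = 95.4


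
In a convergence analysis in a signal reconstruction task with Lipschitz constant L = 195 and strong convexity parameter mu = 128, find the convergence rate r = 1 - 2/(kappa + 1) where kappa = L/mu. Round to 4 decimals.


Step 1: Compute the condition number.
kappa = L/mu = 195/128 = 1.5234
Step 2: Compute the convergence rate.
r = 1 - 2/(kappa + 1) = 1 - 2*mu/(L + mu) = (L - mu)/(L + mu) = 67/323 = 0.2074


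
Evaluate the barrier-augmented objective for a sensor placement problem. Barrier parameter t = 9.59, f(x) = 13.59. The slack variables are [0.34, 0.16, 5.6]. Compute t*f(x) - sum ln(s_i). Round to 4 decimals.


Step 1: Compute log-barrier.
ln values: [-1.0788, -1.8326, 1.7228]
phi = -(-1.0788 - 1.8326 + 1.7228) = 1.1886
Step 2: Compute augmented objective.
t*f(x) = 9.59*13.59 = 130.3281
Total = 130.3281 + 1.1886 = 131.5167


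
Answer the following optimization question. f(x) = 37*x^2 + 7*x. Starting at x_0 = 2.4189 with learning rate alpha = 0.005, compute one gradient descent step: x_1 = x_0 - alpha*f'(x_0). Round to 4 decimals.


We compute the gradient at x_0 and apply the update.
f'(x) = 74*x + 7
f'(2.4189) = 74*2.4189 + 7 = 185.9986
x_1 = 2.4189 - 0.005*185.9986 = 1.4889


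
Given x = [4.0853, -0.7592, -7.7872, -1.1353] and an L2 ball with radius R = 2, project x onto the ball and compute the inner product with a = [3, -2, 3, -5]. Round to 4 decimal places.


Step 1: Compute ||x|| (intermediates to 6 decimals).
||x|| = sqrt(4.0853^2 + (-0.7592)^2 + (-7.7872)^2 + (-1.1353)^2) = 8.899183
Step 2: Project.
Since ||x|| > R, scale = R/||x|| = 2/8.899183 = 0.22474, proj(x) = scale * x
proj(x) = [0.91813, -0.170623, -1.750095, -0.255147]
Step 3: Dot product.
a^T * proj(x) = 3*0.91813 - 2*(-0.170623) + 3*(-1.750095) - 5*(-0.255147) = -0.8789


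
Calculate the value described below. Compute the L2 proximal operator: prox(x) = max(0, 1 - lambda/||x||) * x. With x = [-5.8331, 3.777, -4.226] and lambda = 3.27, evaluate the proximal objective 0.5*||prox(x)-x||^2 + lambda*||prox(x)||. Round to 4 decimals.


Step 1: Compute ||x||.
||x|| = 8.1333
Step 2: Compute scaling factor.
scale = max(0, 1 - 3.27/8.1333) = 0.5979
Step 3: prox(x) = [-3.4879, 2.2584, -2.5269]
||prox(x)|| = 4.8633
Step 4: Proximal objective.
0.5*||prox-x||^2 = 5.3465
lambda*||prox|| = 15.903
Total = 21.2493


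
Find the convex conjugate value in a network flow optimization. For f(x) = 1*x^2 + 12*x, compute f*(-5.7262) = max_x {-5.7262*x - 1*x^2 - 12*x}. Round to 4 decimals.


f*(y) = sup_x {y*x - a*x^2 - b*x} = sup_x {(y-b)*x - a*x^2}
FOC: (y - b) - 2a*x = 0 => x* = (y - b)/(2a)
x* = (-5.7262 - 12)/(2*1) = -8.8631
f*(-5.7262) = (y-b)^2/(4a) = (-5.7262 - 12)^2/(4*1)
= 314.2182/4 = 78.5545


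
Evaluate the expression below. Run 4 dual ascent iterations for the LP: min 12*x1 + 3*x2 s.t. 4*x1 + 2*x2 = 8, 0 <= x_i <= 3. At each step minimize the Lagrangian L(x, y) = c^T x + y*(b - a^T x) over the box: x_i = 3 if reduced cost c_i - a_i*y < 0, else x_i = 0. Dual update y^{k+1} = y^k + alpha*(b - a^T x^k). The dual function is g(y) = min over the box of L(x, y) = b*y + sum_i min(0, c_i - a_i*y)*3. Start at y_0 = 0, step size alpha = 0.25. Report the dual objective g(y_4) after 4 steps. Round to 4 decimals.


Dual ascent for LP: min 12*x1 + 3*x2, 4*x1 + 2*x2 = 8, 0 <= x_i <= 3
Step 1: y^k = 0.0, reduced costs: (12.0, 3.0)
  x^k = (0.0, 0.0), subgradient = b - a^T x = 8.0
  y^{k+1} = 0.0 + 0.25*8.0 = 2.0
Step 2: y^k = 2.0, reduced costs: (4.0, -1.0)
  x^k = (0.0, 3.0), subgradient = b - a^T x = 2.0
  y^{k+1} = 2.0 + 0.25*2.0 = 2.5
Step 3: y^k = 2.5, reduced costs: (2.0, -2.0)
  x^k = (0.0, 3.0), subgradient = b - a^T x = 2.0
  y^{k+1} = 2.5 + 0.25*2.0 = 3.0
Step 4: y^k = 3.0, reduced costs: (0.0, -3.0)
  x^k = (0.0, 3.0), subgradient = b - a^T x = 2.0
  y^{k+1} = 3.0 + 0.25*2.0 = 3.5
Dual objective at y_4 = 3.5: reduced costs (-2.0, -4.0), box minimizer x = (3.0, 3.0)
g(y_4) = b*y + (c1 - a1*y)*x1 + (c2 - a2*y)*x2 = 8*3.5 + (-2.0)*3.0 + (-4.0)*3.0 = 28.0 - 6.0 - 12.0 = 10.0


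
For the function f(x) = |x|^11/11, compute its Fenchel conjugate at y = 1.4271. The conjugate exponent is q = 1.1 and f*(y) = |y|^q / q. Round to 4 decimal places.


The conjugate exponent q satisfies 1/p + 1/q = 1.
p = 11, so q = 11/(11 - 1) = 1.1
|y|^q = 1.4271^1.1 = 1.4788
f*(1.4271) = 1.4788 / 1.1 = 1.3443


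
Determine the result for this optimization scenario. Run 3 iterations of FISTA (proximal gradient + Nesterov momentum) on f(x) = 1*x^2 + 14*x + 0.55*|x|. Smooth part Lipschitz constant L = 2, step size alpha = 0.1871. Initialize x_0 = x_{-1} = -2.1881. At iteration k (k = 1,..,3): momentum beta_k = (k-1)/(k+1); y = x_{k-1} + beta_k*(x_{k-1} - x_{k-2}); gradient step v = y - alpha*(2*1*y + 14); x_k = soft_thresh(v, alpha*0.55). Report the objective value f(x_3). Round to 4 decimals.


FISTA on f(x) = 1*x^2 + 14*x + 0.55*|x|
L = 2, alpha = 0.1871
Iteration 1: beta = 0.0, y = -2.1881 + 0.0*(-2.1881 + 2.1881) = -2.1881
  grad(y) = 9.6238, v = y - alpha*grad = -3.9887
  prox(v) = soft_thresh(-3.9887, 0.1029) = -3.8858
Iteration 2: beta = 0.3333, y = -3.8858 + 0.3333*(-3.8858 + 2.1881) = -4.4517
  grad(y) = 5.0966, v = y - alpha*grad = -5.4053
  prox(v) = soft_thresh(-5.4053, 0.1029) = -5.3024
Iteration 3: beta = 0.5, y = -5.3024 + 0.5*(-5.3024 + 3.8858) = -6.0107
  grad(y) = 1.9787, v = y - alpha*grad = -6.3809
  prox(v) = soft_thresh(-6.3809, 0.1029) = -6.278
f(x_3) = 1*(-6.278)^2 + 14*(-6.278) + 0.55*|-6.278| = -45.0258


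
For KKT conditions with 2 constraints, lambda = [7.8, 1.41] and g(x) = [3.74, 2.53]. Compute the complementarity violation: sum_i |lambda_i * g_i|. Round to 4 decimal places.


KKT complementary slackness check:
lambda_1 * g_1 = 7.8 * 3.74 = 29.172
lambda_2 * g_2 = 1.41 * 2.53 = 3.5673
Total violation = 29.172 + 3.5673 = 32.7393


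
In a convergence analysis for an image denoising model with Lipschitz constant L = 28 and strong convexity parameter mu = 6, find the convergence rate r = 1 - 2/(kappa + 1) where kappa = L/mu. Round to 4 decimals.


Step 1: Compute the condition number.
kappa = L/mu = 28/6 = 4.6667
Step 2: Compute the convergence rate.
r = 1 - 2/(kappa + 1) = 1 - 2*mu/(L + mu) = (L - mu)/(L + mu) = 22/34 = 0.6471


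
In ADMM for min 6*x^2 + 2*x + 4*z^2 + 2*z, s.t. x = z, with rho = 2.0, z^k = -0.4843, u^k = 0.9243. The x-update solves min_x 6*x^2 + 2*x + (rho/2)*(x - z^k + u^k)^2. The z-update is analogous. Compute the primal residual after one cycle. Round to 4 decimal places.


ADMM iteration with rho = 2.0, z^k = -0.4843, u^k = 0.9243
Step 1: x-update.
Minimize 6*x^2 + 2*x + (2.0/2)*(x + 0.4843 + 0.9243)^2
FOC: (2*6 + 2.0)*x = -2 + 2.0*(-0.4843 - 0.9243)
x^{k+1} = -0.3441
Step 2: z-update.
Minimize 4*z^2 + 2*z + (2.0/2)*(-0.3441 - z + 0.9243)^2
FOC: (2*4 + 2.0)*z = -2 + 2.0*(-0.3441 + 0.9243)
z^{k+1} = -0.084
Step 3: u-update.
u^{k+1} = 0.9243 - 0.3441 + 0.084 = 0.6642
Step 4: Primal residual = |-0.3441 + 0.084| = 0.2601


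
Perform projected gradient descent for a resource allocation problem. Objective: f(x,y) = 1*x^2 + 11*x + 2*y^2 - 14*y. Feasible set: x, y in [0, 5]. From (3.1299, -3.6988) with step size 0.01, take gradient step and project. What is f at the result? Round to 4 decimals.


Step 1: Compute gradient at (3.1299, -3.6988).
grad_x = 2*1*3.1299 + 11 = 17.2598
grad_y = 2*2*-3.6988 - 14 = -28.7952
Step 2: Gradient step.
x_raw = 3.1299 - 0.01*17.2598 = 2.9573
y_raw = -3.6988 - 0.01*-28.7952 = -3.4108
Step 3: Project onto [0, 5].
x_proj = clip(2.9573) = 2.9573
y_proj = clip(-3.4108) = 0.0
Step 4: Evaluate f.
f(2.9573, 0.0) = 41.276


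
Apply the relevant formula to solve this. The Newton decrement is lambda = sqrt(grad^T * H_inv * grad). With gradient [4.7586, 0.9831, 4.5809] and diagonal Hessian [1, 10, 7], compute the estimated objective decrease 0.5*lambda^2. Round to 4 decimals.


Step 1: H is diagonal, so H^(-1) * g = [4.7586, 0.0983, 0.6544].
Step 2: g^T H^(-1) g = sum_i g_i^2 / H_ii
  = (4.7586)^2/1 + (0.9831)^2/10 + (4.5809)^2/7
  = 22.6443 + 0.0966 + 2.9978 = 25.7387
Step 3: Objective decrease = 0.5 * g^T H^(-1) g = 12.8694


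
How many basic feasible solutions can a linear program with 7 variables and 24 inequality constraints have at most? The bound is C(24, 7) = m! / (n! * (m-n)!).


Each vertex corresponds to some choice of n active constraints out of m, so the number of vertices is at most C(m, n) = m! / (n!(m-n)!).
m = 24, n = 7
Numerator: 24 * 23 * 22 * 21 * 20 * 19 * 18
Denominator: 7! = 5040
C(24, 7) = 346104


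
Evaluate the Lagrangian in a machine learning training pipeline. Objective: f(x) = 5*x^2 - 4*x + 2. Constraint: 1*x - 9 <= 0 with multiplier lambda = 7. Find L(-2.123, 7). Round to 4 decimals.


Step 1: Evaluate f(x).
f(-2.123) = 5*(-2.123)^2 - 4*(-2.123) + 2 = 33.0276
Step 2: Evaluate g(x).
g(-2.123) = 1*-2.123 - 9 = -11.123
Step 3: Compute Lagrangian.
L = 33.0276 + 7*-11.123 = -44.8334


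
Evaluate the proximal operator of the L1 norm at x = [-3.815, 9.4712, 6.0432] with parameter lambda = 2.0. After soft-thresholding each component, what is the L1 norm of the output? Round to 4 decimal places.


Soft-thresholding with lambda = 2.0:
prox(-3.815) = sign(-3.815)*max(|-3.815| - 2.0, 0) = -1.815
prox(9.4712) = sign(9.4712)*max(|9.4712| - 2.0, 0) = 7.4712
prox(6.0432) = sign(6.0432)*max(|6.0432| - 2.0, 0) = 4.0432
prox(x) = [-1.815, 7.4712, 4.0432]
||prox(x)||_1 = 1.815 + 7.4712 + 4.0432 = 13.3294
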